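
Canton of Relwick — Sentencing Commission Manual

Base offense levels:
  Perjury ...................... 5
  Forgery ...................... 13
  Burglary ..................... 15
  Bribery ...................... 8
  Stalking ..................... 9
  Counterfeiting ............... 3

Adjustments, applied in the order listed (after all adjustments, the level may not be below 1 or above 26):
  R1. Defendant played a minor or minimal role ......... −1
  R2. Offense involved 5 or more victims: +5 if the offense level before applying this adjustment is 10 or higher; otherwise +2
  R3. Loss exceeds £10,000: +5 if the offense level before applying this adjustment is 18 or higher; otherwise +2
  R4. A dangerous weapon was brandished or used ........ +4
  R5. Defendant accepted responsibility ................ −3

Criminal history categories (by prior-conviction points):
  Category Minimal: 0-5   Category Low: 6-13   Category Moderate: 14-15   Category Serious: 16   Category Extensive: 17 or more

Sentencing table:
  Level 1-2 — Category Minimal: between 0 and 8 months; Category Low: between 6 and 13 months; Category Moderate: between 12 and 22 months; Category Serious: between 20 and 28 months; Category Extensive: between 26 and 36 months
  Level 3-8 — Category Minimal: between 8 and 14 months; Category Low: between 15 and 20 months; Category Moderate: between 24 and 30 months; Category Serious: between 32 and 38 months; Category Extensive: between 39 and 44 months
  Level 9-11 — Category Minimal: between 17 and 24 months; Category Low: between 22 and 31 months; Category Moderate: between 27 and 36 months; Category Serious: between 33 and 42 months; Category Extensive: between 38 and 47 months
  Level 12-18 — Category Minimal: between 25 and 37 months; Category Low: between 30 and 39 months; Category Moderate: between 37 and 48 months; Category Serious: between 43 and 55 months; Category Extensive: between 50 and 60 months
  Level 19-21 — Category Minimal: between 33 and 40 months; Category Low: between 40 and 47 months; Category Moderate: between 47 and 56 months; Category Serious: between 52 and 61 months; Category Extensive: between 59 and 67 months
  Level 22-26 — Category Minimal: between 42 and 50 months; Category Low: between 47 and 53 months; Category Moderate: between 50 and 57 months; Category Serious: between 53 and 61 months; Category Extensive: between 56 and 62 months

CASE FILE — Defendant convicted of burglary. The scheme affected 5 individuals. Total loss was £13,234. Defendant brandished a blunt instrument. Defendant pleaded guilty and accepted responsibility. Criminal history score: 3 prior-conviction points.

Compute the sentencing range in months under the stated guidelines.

Base offense level for burglary: 15.
R2 applies (level before this adjustment is 15 ≥ 10, so +5): 15 + 5 = 20.
R3 applies (level before this adjustment is 20 ≥ 18, so +5): 20 + 5 = 25.
R4 applies: 25 + 4 = 29.
R5 applies: 29 − 3 = 26.
Final offense level: 26.
Criminal history: 3 prior points → Category Minimal (0-5).
Level 26 falls in the 22-26 band.
Grid: Level 22-26 × Category Minimal = 42-50 months.

42-50 months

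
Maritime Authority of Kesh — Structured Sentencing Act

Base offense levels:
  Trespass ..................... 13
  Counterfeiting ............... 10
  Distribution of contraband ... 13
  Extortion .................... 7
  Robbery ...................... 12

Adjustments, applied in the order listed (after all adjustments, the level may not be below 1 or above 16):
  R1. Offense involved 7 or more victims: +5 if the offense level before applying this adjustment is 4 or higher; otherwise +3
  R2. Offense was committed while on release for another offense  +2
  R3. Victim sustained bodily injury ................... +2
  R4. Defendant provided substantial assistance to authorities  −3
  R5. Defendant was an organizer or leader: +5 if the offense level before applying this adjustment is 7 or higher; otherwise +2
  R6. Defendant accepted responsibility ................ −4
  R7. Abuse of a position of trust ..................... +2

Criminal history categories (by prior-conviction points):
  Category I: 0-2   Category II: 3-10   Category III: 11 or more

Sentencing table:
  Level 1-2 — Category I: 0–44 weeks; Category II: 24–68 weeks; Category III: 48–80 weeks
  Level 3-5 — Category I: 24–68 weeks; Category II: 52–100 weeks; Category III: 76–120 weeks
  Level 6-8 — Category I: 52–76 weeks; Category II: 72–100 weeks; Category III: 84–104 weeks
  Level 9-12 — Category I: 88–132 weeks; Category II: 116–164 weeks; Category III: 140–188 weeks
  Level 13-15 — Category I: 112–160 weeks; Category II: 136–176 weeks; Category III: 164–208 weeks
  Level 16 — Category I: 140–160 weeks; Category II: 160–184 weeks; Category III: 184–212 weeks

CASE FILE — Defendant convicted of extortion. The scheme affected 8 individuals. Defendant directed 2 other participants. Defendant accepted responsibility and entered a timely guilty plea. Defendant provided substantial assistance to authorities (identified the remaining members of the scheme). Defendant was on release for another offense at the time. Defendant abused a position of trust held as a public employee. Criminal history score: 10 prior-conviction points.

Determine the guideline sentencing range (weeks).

Base offense level for extortion: 7.
R1 applies (level before this adjustment is 7 ≥ 4, so +5): 7 + 5 = 12.
R2 applies: 12 + 2 = 14.
R4 applies: 14 − 3 = 11.
R5 applies (level before this adjustment is 11 ≥ 7, so +5): 11 + 5 = 16.
R6 applies: 16 − 4 = 12.
R7 applies: 12 + 2 = 14.
Final offense level: 14.
Criminal history: 10 prior points → Category II (3-10).
Level 14 falls in the 13-15 band.
Grid: Level 13-15 × Category II = 136-176 weeks.

136-176 weeks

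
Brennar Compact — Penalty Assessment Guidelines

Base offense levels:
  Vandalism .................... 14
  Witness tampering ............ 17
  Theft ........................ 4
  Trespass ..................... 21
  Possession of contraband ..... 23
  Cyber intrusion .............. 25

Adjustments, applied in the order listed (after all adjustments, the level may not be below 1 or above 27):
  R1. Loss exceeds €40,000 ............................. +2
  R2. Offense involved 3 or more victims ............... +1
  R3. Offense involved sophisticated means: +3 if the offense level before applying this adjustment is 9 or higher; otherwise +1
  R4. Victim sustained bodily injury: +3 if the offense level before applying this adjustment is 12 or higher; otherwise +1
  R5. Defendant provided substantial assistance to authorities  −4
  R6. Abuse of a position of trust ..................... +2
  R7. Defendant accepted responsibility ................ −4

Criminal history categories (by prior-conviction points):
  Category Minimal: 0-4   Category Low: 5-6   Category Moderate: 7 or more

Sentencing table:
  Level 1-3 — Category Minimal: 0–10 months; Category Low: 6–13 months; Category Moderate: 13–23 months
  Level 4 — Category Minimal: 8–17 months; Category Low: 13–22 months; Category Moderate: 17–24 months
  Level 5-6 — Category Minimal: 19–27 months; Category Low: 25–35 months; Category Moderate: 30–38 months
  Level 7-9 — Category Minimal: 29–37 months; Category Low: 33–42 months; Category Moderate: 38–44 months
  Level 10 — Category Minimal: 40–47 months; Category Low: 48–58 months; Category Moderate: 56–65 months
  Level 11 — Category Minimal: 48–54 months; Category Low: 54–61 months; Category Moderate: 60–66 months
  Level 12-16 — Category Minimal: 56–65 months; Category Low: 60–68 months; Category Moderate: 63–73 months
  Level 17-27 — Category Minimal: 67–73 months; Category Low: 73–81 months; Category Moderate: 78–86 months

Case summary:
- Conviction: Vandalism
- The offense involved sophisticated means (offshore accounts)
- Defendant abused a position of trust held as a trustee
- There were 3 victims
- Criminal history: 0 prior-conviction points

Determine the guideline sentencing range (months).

67-73 months

Base offense level for vandalism: 14.
R2 applies: 14 + 1 = 15.
R3 applies (level before this adjustment is 15 ≥ 9, so +3): 15 + 3 = 18.
R4 does not apply.
R5 does not apply.
R6 applies: 18 + 2 = 20.
Final offense level: 20.
Criminal history: 0 prior points → Category Minimal (0-4).
Level 20 falls in the 17-27 band.
Grid: Level 17-27 × Category Minimal = 67-73 months.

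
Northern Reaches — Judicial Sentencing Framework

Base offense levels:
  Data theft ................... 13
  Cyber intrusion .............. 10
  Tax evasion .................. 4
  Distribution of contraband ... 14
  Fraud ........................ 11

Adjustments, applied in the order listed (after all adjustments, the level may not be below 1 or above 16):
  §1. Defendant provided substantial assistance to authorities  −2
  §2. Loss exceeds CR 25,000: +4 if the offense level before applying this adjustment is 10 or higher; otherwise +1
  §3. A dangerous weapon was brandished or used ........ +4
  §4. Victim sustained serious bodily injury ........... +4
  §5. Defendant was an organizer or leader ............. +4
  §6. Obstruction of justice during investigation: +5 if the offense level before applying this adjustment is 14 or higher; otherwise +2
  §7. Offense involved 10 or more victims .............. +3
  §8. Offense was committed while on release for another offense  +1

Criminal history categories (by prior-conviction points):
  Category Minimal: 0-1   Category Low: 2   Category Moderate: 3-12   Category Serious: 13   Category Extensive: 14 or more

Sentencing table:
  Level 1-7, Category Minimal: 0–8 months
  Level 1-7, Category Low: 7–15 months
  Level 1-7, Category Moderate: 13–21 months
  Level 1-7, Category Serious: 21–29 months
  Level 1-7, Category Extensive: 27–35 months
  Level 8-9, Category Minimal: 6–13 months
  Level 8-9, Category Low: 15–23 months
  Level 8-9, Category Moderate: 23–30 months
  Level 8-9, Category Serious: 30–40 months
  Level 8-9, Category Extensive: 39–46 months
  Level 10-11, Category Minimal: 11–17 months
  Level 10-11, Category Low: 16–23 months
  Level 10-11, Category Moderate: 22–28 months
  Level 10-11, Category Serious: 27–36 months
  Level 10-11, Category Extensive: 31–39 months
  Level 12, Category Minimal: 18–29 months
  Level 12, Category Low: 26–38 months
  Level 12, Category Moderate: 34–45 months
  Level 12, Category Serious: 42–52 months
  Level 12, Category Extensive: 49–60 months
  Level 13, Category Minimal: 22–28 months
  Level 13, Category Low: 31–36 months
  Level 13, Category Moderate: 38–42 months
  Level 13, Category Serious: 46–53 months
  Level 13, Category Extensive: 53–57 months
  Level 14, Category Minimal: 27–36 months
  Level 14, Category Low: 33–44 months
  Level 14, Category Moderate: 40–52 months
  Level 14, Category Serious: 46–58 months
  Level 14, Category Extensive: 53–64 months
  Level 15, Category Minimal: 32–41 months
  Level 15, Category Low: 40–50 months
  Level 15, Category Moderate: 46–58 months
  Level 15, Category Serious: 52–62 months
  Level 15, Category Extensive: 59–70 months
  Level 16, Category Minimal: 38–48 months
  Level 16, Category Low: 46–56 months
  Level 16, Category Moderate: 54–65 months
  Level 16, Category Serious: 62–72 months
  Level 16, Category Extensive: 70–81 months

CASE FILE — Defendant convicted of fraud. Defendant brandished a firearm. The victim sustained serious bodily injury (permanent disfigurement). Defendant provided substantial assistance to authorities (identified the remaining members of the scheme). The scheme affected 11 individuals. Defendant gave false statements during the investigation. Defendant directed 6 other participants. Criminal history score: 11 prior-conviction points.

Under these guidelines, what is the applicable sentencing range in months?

Base offense level for fraud: 11.
§1 applies: 11 − 2 = 9.
§3 applies: 9 + 4 = 13.
§4 applies: 13 + 4 = 17.
§5 applies: 17 + 4 = 21.
§6 applies (level before this adjustment is 21 ≥ 14, so +5): 21 + 5 = 26.
§7 applies: 26 + 3 = 29.
§8 does not apply.
Level 29 exceeds the maximum of 16; capped at 16.
Final offense level: 16.
Criminal history: 11 prior points → Category Moderate (3-12).
Level 16 falls in the 16 band.
Grid: Level 16 × Category Moderate = 54-65 months.

54-65 months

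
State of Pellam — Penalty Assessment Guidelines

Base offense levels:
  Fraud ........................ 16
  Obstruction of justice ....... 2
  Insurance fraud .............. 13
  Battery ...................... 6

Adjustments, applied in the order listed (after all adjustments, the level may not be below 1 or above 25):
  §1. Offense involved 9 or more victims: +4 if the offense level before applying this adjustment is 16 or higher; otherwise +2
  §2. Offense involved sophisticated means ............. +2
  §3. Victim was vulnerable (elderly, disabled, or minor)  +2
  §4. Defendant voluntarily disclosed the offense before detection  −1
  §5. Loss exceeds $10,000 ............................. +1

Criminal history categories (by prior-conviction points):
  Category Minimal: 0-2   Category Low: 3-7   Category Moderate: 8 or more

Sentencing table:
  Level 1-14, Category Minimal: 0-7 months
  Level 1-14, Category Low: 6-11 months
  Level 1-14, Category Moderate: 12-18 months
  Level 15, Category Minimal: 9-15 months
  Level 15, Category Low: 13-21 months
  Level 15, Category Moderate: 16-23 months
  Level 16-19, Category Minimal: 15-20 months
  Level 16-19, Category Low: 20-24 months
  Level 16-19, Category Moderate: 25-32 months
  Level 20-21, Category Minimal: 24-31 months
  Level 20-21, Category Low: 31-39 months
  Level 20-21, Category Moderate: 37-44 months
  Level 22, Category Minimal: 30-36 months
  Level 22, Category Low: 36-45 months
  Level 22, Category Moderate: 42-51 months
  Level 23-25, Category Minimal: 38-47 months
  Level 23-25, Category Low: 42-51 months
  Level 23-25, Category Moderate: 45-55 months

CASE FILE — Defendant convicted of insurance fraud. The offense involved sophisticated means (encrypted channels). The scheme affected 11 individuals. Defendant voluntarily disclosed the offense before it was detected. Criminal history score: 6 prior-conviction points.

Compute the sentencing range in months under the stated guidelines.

20-24 months

Base offense level for insurance fraud: 13.
§1 applies (level before this adjustment is 13 < 16, so +2): 13 + 2 = 15.
§2 applies: 15 + 2 = 17.
§3 does not apply.
§4 applies: 17 − 1 = 16.
Final offense level: 16.
Criminal history: 6 prior points → Category Low (3-7).
Level 16 falls in the 16-19 band.
Grid: Level 16-19 × Category Low = 20-24 months.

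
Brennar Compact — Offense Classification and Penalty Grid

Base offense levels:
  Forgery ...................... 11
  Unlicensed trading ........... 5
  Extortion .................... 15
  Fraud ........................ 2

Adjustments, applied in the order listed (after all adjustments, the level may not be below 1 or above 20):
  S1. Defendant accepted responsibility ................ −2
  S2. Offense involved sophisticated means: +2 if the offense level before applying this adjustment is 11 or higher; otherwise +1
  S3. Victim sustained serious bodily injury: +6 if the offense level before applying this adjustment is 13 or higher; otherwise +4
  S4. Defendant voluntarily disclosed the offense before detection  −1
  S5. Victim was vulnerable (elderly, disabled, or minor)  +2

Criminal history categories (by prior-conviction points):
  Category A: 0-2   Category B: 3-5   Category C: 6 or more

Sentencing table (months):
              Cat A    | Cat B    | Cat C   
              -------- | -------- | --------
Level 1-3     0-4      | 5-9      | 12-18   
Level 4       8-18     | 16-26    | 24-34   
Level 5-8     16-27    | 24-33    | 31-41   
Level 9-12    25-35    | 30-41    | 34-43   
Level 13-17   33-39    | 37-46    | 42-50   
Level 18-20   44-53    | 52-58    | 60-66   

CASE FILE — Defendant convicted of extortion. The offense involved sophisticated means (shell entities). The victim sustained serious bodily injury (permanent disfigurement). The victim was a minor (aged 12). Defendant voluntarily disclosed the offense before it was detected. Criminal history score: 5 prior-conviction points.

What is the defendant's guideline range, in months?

Base offense level for extortion: 15.
S1 does not apply.
S2 applies (level before this adjustment is 15 ≥ 11, so +2): 15 + 2 = 17.
S3 applies (level before this adjustment is 17 ≥ 13, so +6): 17 + 6 = 23.
S4 applies: 23 − 1 = 22.
S5 applies: 22 + 2 = 24.
Level 24 exceeds the maximum of 20; capped at 20.
Final offense level: 20.
Criminal history: 5 prior points → Category B (3-5).
Level 20 falls in the 18-20 band.
Grid: Level 18-20 × Category B = 52-58 months.

52-58 months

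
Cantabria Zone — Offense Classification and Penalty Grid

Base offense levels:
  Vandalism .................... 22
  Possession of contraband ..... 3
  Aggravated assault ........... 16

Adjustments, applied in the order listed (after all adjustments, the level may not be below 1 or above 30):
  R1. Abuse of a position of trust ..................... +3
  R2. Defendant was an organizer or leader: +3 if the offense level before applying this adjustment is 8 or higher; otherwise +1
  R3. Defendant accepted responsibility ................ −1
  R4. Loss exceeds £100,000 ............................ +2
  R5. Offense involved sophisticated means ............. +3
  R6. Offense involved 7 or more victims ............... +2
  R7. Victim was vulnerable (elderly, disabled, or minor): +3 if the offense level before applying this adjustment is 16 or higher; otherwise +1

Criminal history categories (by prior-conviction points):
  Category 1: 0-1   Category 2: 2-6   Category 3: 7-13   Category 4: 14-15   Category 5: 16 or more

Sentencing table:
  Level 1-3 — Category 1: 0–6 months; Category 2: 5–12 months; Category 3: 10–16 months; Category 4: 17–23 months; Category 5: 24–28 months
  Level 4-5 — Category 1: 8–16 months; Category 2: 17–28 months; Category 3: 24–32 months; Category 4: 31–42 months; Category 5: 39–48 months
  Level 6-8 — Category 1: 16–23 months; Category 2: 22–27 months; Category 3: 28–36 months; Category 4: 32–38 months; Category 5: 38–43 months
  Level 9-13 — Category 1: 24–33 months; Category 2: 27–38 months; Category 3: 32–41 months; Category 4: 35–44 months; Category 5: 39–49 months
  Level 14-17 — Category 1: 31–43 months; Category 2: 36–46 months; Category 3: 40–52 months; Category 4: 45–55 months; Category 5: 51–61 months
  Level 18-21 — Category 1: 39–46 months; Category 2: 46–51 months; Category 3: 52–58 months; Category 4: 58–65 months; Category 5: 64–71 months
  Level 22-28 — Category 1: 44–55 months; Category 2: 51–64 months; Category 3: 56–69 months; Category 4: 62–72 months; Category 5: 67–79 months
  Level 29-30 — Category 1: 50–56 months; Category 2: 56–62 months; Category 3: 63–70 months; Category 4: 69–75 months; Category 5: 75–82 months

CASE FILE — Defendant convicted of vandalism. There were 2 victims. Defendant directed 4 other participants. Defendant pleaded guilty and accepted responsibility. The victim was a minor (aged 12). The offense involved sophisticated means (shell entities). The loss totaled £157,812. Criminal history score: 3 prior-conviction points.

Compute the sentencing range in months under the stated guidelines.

Base offense level for vandalism: 22.
R2 applies (level before this adjustment is 22 ≥ 8, so +3): 22 + 3 = 25.
R3 applies: 25 − 1 = 24.
R4 applies: 24 + 2 = 26.
R5 applies: 26 + 3 = 29.
R6 does not apply.
R7 applies (level before this adjustment is 29 ≥ 16, so +3): 29 + 3 = 32.
Level 32 exceeds the maximum of 30; capped at 30.
Final offense level: 30.
Criminal history: 3 prior points → Category 2 (2-6).
Level 30 falls in the 29-30 band.
Grid: Level 29-30 × Category 2 = 56-62 months.

56-62 months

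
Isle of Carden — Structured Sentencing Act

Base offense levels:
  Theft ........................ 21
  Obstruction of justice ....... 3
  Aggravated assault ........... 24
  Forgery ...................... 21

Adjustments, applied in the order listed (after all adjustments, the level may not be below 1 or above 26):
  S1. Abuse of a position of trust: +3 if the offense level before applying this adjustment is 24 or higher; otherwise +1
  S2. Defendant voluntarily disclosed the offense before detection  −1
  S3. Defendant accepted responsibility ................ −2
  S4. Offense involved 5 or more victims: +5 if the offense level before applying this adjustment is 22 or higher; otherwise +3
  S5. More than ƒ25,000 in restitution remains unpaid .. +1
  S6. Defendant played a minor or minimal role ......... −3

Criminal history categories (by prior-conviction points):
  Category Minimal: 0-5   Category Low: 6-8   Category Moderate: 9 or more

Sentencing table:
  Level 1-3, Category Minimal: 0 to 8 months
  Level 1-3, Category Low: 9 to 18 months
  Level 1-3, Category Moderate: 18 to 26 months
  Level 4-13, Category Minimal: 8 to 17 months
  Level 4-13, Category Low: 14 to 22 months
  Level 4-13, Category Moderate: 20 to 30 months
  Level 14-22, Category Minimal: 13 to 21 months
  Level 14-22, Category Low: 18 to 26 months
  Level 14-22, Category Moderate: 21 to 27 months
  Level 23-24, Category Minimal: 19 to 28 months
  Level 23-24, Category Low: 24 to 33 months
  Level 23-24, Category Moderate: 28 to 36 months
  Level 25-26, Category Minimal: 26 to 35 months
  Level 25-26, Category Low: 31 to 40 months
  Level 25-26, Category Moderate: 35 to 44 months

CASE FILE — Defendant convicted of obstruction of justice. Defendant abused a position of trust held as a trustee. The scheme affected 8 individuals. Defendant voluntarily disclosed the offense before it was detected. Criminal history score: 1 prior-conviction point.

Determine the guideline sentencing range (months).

Base offense level for obstruction of justice: 3.
S1 applies (level before this adjustment is 3 < 24, so +1): 3 + 1 = 4.
S2 applies: 4 − 1 = 3.
S3 does not apply.
S4 applies (level before this adjustment is 3 < 22, so +3): 3 + 3 = 6.
Final offense level: 6.
Criminal history: 1 prior point → Category Minimal (0-5).
Level 6 falls in the 4-13 band.
Grid: Level 4-13 × Category Minimal = 8-17 months.

8-17 months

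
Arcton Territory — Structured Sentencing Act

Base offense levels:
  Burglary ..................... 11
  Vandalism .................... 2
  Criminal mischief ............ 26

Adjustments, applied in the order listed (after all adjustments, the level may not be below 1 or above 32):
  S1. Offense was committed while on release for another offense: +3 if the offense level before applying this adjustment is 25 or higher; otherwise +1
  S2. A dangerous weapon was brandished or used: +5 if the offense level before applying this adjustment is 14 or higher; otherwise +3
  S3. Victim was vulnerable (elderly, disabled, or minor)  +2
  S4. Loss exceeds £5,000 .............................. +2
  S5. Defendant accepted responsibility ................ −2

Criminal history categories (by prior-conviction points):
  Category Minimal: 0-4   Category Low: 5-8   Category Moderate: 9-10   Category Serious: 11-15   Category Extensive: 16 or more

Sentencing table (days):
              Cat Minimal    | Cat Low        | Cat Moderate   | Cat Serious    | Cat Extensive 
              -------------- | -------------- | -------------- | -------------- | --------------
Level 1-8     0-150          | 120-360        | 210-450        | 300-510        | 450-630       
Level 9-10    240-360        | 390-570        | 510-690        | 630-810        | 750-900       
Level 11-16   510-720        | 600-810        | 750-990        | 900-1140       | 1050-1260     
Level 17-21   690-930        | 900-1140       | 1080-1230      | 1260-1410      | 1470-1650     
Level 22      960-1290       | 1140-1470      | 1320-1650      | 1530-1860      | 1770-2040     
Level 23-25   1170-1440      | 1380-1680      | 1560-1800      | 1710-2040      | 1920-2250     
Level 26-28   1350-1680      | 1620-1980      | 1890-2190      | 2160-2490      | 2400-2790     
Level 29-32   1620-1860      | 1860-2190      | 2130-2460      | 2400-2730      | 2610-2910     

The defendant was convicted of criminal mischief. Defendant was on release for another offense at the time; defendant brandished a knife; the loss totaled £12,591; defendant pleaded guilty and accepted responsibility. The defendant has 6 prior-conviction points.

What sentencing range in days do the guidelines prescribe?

Base offense level for criminal mischief: 26.
S1 applies (level before this adjustment is 26 ≥ 25, so +3): 26 + 3 = 29.
S2 applies (level before this adjustment is 29 ≥ 14, so +5): 29 + 5 = 34.
S3 does not apply.
S4 applies: 34 + 2 = 36.
S5 applies: 36 − 2 = 34.
Level 34 exceeds the maximum of 32; capped at 32.
Final offense level: 32.
Criminal history: 6 prior points → Category Low (5-8).
Level 32 falls in the 29-32 band.
Grid: Level 29-32 × Category Low = 1860-2190 days.

1860-2190 days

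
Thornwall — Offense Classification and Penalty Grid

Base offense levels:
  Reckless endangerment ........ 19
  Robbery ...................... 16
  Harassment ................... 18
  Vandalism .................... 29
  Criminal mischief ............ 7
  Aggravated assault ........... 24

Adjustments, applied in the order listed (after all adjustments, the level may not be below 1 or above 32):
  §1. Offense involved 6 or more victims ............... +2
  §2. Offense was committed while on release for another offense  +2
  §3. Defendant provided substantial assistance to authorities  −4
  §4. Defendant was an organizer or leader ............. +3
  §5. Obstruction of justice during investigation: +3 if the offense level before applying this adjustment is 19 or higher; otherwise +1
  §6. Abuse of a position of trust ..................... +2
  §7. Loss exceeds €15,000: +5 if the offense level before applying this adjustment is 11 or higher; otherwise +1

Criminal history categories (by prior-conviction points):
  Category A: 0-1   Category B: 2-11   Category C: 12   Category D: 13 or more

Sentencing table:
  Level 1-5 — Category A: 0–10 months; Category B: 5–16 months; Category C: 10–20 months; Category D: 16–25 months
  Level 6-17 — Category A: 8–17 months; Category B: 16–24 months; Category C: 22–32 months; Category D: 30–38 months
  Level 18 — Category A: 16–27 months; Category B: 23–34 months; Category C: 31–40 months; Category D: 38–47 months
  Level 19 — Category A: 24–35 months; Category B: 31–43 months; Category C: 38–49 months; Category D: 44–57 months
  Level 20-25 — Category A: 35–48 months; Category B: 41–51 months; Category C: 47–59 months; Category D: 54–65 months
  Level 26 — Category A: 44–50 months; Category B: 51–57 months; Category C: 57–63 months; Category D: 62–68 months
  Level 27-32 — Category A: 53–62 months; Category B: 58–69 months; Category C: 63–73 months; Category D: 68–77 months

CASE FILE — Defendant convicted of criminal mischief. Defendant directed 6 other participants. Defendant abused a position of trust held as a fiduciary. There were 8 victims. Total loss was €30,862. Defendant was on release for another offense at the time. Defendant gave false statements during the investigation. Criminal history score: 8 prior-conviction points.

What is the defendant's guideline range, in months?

41-51 months

Base offense level for criminal mischief: 7.
§1 applies: 7 + 2 = 9.
§2 applies: 9 + 2 = 11.
§4 applies: 11 + 3 = 14.
§5 applies (level before this adjustment is 14 < 19, so +1): 14 + 1 = 15.
§6 applies: 15 + 2 = 17.
§7 applies (level before this adjustment is 17 ≥ 11, so +5): 17 + 5 = 22.
Final offense level: 22.
Criminal history: 8 prior points → Category B (2-11).
Level 22 falls in the 20-25 band.
Grid: Level 20-25 × Category B = 41-51 months.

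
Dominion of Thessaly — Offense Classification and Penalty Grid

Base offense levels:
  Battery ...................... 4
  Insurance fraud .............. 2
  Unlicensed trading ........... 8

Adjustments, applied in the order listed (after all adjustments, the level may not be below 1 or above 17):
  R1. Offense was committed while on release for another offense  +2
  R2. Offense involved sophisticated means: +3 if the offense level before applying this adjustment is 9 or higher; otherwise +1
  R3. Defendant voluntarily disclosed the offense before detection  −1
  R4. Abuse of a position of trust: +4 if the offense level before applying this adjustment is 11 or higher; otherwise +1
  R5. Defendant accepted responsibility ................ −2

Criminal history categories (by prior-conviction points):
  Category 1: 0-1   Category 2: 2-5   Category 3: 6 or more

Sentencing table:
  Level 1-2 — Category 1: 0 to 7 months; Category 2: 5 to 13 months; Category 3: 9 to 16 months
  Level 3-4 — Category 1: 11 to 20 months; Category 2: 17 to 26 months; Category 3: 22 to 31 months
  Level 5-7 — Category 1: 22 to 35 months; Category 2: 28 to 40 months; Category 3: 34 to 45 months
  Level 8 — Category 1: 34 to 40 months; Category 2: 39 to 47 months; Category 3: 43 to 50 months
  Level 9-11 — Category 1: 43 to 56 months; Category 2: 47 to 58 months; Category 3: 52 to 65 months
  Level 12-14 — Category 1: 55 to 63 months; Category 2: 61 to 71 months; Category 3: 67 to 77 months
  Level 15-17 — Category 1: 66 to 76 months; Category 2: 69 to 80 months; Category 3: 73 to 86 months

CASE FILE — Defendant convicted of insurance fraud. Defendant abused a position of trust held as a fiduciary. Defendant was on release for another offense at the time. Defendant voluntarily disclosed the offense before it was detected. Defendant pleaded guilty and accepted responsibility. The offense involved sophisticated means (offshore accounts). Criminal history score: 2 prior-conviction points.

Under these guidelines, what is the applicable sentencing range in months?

Base offense level for insurance fraud: 2.
R1 applies: 2 + 2 = 4.
R2 applies (level before this adjustment is 4 < 9, so +1): 4 + 1 = 5.
R3 applies: 5 − 1 = 4.
R4 applies (level before this adjustment is 4 < 11, so +1): 4 + 1 = 5.
R5 applies: 5 − 2 = 3.
Final offense level: 3.
Criminal history: 2 prior points → Category 2 (2-5).
Level 3 falls in the 3-4 band.
Grid: Level 3-4 × Category 2 = 17-26 months.

17-26 months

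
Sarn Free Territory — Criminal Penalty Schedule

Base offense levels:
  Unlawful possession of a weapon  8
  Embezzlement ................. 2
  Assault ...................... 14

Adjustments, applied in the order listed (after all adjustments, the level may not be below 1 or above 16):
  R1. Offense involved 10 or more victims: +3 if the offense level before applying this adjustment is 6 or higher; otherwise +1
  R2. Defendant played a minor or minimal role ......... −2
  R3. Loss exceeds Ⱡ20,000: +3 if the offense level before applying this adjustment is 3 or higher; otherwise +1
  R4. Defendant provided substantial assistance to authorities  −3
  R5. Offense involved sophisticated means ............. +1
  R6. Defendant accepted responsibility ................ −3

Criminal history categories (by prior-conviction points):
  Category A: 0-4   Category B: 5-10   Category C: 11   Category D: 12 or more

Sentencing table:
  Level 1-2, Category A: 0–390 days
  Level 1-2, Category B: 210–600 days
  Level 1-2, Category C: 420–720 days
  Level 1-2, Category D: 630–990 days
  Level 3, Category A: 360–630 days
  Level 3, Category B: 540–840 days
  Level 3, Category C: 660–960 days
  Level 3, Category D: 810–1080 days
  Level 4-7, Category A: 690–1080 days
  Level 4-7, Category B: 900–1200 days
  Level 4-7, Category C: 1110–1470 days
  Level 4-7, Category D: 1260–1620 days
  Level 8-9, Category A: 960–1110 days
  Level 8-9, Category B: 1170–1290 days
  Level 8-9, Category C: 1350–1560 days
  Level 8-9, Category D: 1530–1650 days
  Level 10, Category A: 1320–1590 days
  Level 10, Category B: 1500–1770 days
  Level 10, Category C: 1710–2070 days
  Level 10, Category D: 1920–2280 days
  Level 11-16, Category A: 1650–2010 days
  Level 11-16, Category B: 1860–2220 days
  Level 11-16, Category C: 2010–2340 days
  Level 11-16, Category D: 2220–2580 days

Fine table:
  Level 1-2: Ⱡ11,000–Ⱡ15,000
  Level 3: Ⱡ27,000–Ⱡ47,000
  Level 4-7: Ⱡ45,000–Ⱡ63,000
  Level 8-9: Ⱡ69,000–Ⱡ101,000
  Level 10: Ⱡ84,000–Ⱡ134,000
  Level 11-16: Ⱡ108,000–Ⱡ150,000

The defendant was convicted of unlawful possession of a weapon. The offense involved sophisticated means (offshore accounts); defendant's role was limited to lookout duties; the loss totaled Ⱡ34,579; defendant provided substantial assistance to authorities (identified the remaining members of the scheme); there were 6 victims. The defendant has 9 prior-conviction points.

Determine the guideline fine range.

Ⱡ45,000–Ⱡ63,000

Base offense level for unlawful possession of a weapon: 8.
R1 does not apply.
R2 applies: 8 − 2 = 6.
R3 applies (level before this adjustment is 6 ≥ 3, so +3): 6 + 3 = 9.
R4 applies: 9 − 3 = 6.
R5 applies: 6 + 1 = 7.
Final offense level: 7.
Level 7 falls in the 4-7 band.
Fine table: Level 4-7 → Ⱡ45,000–Ⱡ63,000.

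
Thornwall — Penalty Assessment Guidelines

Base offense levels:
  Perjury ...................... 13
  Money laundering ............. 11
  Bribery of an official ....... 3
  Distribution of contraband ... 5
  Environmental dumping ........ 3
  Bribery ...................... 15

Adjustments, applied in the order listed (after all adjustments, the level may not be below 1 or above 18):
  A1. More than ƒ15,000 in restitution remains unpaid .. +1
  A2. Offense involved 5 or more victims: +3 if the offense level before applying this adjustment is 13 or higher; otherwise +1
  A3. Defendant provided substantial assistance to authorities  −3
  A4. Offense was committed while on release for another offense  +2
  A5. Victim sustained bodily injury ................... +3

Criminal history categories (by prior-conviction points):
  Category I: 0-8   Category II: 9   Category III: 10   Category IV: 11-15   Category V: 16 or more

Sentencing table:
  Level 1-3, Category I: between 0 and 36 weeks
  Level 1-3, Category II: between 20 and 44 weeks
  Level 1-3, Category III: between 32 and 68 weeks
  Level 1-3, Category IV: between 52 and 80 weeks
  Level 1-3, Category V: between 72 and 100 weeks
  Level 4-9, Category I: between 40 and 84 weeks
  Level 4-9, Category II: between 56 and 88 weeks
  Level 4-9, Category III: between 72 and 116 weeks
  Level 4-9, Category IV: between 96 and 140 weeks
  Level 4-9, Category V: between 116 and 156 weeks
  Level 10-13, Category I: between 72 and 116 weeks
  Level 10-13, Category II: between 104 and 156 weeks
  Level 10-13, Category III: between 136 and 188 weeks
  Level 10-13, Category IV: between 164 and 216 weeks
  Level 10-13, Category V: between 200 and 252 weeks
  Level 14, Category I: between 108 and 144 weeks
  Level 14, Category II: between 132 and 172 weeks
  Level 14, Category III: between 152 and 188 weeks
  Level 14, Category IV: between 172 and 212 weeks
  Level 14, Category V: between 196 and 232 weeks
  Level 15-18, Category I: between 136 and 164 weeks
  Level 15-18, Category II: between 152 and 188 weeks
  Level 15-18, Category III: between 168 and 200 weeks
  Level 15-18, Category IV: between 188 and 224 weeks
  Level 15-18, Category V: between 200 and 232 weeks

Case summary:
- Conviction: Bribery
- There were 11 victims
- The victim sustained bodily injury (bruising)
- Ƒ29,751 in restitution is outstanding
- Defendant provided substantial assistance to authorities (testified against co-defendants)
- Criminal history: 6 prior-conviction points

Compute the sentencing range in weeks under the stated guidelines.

136-164 weeks

Base offense level for bribery: 15.
A1 applies: 15 + 1 = 16.
A2 applies (level before this adjustment is 16 ≥ 13, so +3): 16 + 3 = 19.
A3 applies: 19 − 3 = 16.
A4 does not apply.
A5 applies: 16 + 3 = 19.
Level 19 exceeds the maximum of 18; capped at 18.
Final offense level: 18.
Criminal history: 6 prior points → Category I (0-8).
Level 18 falls in the 15-18 band.
Grid: Level 15-18 × Category I = 136-164 weeks.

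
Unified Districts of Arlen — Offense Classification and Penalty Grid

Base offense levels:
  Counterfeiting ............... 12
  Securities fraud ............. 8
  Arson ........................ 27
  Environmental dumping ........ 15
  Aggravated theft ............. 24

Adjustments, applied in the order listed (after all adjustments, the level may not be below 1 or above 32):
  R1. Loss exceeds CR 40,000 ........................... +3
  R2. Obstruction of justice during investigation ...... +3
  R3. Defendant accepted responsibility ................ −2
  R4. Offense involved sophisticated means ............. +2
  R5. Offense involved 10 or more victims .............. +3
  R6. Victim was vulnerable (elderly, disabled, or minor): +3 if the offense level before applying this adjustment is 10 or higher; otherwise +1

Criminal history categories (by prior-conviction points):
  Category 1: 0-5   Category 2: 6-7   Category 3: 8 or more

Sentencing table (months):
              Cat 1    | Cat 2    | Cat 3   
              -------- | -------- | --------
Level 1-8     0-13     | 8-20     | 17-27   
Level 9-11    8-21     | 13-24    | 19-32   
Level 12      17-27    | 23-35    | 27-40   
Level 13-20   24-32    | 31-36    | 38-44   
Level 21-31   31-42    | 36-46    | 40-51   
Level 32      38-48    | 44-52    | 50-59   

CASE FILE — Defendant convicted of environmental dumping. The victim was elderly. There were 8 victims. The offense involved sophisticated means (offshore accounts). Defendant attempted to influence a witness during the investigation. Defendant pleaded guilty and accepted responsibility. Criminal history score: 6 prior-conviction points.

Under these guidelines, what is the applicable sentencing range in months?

36-46 months

Base offense level for environmental dumping: 15.
R1 does not apply.
R2 applies: 15 + 3 = 18.
R3 applies: 18 − 2 = 16.
R4 applies: 16 + 2 = 18.
R5 does not apply.
R6 applies (level before this adjustment is 18 ≥ 10, so +3): 18 + 3 = 21.
Final offense level: 21.
Criminal history: 6 prior points → Category 2 (6-7).
Level 21 falls in the 21-31 band.
Grid: Level 21-31 × Category 2 = 36-46 months.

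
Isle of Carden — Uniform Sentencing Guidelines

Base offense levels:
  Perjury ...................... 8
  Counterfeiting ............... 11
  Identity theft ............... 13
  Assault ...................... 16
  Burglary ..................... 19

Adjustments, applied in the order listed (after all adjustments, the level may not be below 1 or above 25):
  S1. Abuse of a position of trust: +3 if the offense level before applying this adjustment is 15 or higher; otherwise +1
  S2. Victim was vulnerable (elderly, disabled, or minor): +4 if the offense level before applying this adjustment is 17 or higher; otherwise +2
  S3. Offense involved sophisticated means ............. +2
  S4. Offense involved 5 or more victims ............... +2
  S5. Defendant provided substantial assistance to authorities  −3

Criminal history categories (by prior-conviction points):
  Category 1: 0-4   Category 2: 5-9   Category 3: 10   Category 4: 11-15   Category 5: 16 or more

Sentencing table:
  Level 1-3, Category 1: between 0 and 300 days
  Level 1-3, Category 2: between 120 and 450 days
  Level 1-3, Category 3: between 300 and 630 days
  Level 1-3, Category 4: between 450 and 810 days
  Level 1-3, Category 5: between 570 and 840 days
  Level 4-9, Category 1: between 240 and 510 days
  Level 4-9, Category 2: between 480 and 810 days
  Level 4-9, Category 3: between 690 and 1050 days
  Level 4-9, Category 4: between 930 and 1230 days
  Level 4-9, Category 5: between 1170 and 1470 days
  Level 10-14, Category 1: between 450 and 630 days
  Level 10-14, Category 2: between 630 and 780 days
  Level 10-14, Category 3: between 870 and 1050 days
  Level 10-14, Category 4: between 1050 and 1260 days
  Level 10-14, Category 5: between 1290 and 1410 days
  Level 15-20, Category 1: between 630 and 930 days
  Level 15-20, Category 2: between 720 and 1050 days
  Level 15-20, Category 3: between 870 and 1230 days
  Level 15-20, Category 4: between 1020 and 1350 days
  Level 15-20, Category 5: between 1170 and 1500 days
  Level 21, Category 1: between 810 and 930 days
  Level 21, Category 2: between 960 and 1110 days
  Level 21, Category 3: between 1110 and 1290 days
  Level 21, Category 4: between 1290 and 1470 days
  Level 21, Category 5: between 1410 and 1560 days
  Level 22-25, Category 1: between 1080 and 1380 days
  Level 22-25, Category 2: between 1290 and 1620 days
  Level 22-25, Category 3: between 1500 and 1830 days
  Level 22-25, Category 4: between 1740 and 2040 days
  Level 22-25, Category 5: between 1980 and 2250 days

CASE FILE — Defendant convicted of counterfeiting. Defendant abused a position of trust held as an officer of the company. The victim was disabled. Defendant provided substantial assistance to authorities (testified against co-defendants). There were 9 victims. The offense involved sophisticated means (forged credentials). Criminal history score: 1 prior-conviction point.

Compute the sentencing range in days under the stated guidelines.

630-930 days

Base offense level for counterfeiting: 11.
S1 applies (level before this adjustment is 11 < 15, so +1): 11 + 1 = 12.
S2 applies (level before this adjustment is 12 < 17, so +2): 12 + 2 = 14.
S3 applies: 14 + 2 = 16.
S4 applies: 16 + 2 = 18.
S5 applies: 18 − 3 = 15.
Final offense level: 15.
Criminal history: 1 prior point → Category 1 (0-4).
Level 15 falls in the 15-20 band.
Grid: Level 15-20 × Category 1 = 630-930 days.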